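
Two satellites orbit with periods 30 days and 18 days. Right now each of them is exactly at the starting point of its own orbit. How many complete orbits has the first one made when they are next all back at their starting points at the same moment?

They are all back at their starting positions together after one LCM of the periods.
30 = 2 × 3 × 5
18 = 2 × 3^2
LCM(30, 18) = 2 × 3^2 × 5 = 90.
Orbits for period 30: 90 / 30 = 3.

3 orbits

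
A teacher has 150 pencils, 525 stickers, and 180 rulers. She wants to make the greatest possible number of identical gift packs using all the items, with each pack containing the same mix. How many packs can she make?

15 packs

The pack count must divide each quantity, so the greatest is gcd(150, 525, 180).
150 = 2 × 3 × 5^2
525 = 3 × 5^2 × 7
180 = 2^2 × 3^2 × 5
gcd(150, 525, 180) = 3 × 5 = 15.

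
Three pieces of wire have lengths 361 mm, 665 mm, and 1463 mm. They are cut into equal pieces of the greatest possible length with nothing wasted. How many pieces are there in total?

Piece length = gcd(361, 665, 1463).
361 = 19^2
665 = 5 × 7 × 19
1463 = 7 × 11 × 19
gcd(361, 665, 1463) = 19.
Total pieces = 361/19 + 665/19 + 1463/19 = 19 + 35 + 77 = 131.

131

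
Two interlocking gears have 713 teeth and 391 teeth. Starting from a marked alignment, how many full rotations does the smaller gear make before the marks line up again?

All finish a whole number of cycles simultaneously at t = LCM of the periods.
713 = 23 × 31
391 = 17 × 23
LCM(713, 391) = 17 × 23 × 31 = 12121.
Rotations for period 391: 12121 / 391 = 31.

31 rotations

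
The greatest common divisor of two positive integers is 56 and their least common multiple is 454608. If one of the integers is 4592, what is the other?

5544

For two integers, gcd × lcm = product, so the other is (56 × 454608) / 4592 = 25458048 / 4592 = 5544.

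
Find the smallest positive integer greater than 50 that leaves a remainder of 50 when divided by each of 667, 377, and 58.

N − 50 must be a common multiple of 667, 377, and 58.
667 = 23 × 29
377 = 13 × 29
58 = 2 × 29
LCM(667, 377, 58) = 2 × 13 × 23 × 29 = 17342.
Smallest N > 50 is LCM + 50 = 17342 + 50 = 17392.

17392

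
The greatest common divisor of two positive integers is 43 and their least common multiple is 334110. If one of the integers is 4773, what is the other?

3010

For two integers, gcd × lcm = product, so the other is (43 × 334110) / 4773 = 14366730 / 4773 = 3010.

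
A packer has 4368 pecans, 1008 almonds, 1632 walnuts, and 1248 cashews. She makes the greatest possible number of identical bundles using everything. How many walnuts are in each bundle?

Number of bundles = gcd(4368, 1008, 1632, 1248).
4368 = 2^4 × 3 × 7 × 13
1008 = 2^4 × 3^2 × 7
1632 = 2^5 × 3 × 17
1248 = 2^5 × 3 × 13
gcd(4368, 1008, 1632, 1248) = 2^4 × 3 = 48.
walnuts per bundle = 1632 / 48 = 34.

34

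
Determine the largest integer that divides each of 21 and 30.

21 = 3 × 7
30 = 2 × 3 × 5
gcd(21, 30) = 3.

3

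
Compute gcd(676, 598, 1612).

676 = 2^2 × 13^2
598 = 2 × 13 × 23
1612 = 2^2 × 13 × 31
gcd(676, 598, 1612) = 2 × 13 = 26.

26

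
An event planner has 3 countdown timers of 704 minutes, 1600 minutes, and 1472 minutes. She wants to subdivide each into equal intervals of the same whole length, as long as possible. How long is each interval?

The interval must divide each timer length; the longest such is the gcd.
704 = 2^6 × 11
1600 = 2^6 × 5^2
1472 = 2^6 × 23
gcd(704, 1600, 1472) = 2^6 = 64.

64 minutes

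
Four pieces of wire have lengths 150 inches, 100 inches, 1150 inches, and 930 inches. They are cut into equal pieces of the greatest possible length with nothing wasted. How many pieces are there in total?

Piece length = gcd(150, 100, 1150, 930).
150 = 2 × 3 × 5^2
100 = 2^2 × 5^2
1150 = 2 × 5^2 × 23
930 = 2 × 3 × 5 × 31
gcd(150, 100, 1150, 930) = 2 × 5 = 10.
Total pieces = 150/10 + 100/10 + 1150/10 + 930/10 = 15 + 10 + 115 + 93 = 233.

233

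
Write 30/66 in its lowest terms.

5/11

30 = 2 × 3 × 5
66 = 2 × 3 × 11
gcd(30, 66) = 2 × 3 = 6.
Divide numerator and denominator by 6: 30/66 = 5/11.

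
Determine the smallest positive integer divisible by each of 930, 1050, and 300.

65100

930 = 2 × 3 × 5 × 31
1050 = 2 × 3 × 5^2 × 7
300 = 2^2 × 3 × 5^2
LCM(930, 1050, 300) = 2^2 × 3 × 5^2 × 7 × 31 = 65100.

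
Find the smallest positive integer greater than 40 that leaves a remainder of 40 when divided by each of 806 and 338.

N − 40 must be a common multiple of 806 and 338.
806 = 2 × 13 × 31
338 = 2 × 13^2
LCM(806, 338) = 2 × 13^2 × 31 = 10478.
Smallest N > 40 is LCM + 40 = 10478 + 40 = 10518.

10518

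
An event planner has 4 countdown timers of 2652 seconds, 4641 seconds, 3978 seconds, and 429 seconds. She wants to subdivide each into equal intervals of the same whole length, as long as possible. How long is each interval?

39 seconds

The interval must divide each timer length; the longest such is the gcd.
2652 = 2^2 × 3 × 13 × 17
4641 = 3 × 7 × 13 × 17
3978 = 2 × 3^2 × 13 × 17
429 = 3 × 11 × 13
gcd(2652, 4641, 3978, 429) = 3 × 13 = 39.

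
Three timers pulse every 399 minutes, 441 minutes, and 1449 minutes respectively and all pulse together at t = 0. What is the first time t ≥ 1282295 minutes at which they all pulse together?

1349019 minutes

Joint pulses occur at multiples of LCM(399, 441, 1449).
399 = 3 × 7 × 19
441 = 3^2 × 7^2
1449 = 3^2 × 7 × 23
LCM(399, 441, 1449) = 3^2 × 7^2 × 19 × 23 = 192717.
Smallest multiple of 192717 that is ≥ 1282295: ⌈1282295/192717⌉ × 192717 = 7 × 192717 = 1349019.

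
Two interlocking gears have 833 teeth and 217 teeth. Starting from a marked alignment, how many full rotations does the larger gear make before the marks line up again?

They are all back at their starting positions together after one LCM of the periods.
833 = 7^2 × 17
217 = 7 × 31
LCM(833, 217) = 7^2 × 17 × 31 = 25823.
Rotations for period 833: 25823 / 833 = 31.

31 rotations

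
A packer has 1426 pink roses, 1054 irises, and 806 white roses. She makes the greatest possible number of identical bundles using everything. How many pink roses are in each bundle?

23

Number of bundles = gcd(1426, 1054, 806).
1426 = 2 × 23 × 31
1054 = 2 × 17 × 31
806 = 2 × 13 × 31
gcd(1426, 1054, 806) = 2 × 31 = 62.
pink roses per bundle = 1426 / 62 = 23.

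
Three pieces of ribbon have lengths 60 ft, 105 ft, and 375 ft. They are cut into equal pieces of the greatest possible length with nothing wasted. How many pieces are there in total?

Piece length = gcd(60, 105, 375).
60 = 2^2 × 3 × 5
105 = 3 × 5 × 7
375 = 3 × 5^3
gcd(60, 105, 375) = 3 × 5 = 15.
Total pieces = 60/15 + 105/15 + 375/15 = 4 + 7 + 25 = 36.

36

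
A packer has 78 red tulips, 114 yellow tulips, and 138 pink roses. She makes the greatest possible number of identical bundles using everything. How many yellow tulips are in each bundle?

19

Number of bundles = gcd(78, 114, 138).
78 = 2 × 3 × 13
114 = 2 × 3 × 19
138 = 2 × 3 × 23
gcd(78, 114, 138) = 2 × 3 = 6.
yellow tulips per bundle = 114 / 6 = 19.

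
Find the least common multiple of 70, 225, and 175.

3150

70 = 2 × 5 × 7
225 = 3^2 × 5^2
175 = 5^2 × 7
LCM(70, 225, 175) = 2 × 3^2 × 5^2 × 7 = 3150.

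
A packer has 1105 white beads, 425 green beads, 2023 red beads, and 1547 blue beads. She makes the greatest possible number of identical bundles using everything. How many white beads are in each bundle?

Number of bundles = gcd(1105, 425, 2023, 1547).
1105 = 5 × 13 × 17
425 = 5^2 × 17
2023 = 7 × 17^2
1547 = 7 × 13 × 17
gcd(1105, 425, 2023, 1547) = 17.
white beads per bundle = 1105 / 17 = 65.

65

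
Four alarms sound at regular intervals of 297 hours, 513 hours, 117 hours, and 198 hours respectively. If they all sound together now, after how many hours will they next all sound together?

They coincide at every common multiple of the periods; the first is the LCM.
297 = 3^3 × 11
513 = 3^3 × 19
117 = 3^2 × 13
198 = 2 × 3^2 × 11
LCM(297, 513, 117, 198) = 2 × 3^3 × 11 × 13 × 19 = 146718.

146718 hours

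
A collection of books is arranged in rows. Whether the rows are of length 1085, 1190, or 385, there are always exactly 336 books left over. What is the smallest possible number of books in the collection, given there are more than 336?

406126

N − 336 must be a common multiple of 1085, 1190, and 385.
1085 = 5 × 7 × 31
1190 = 2 × 5 × 7 × 17
385 = 5 × 7 × 11
LCM(1085, 1190, 385) = 2 × 5 × 7 × 11 × 17 × 31 = 405790.
Smallest N > 336 is LCM + 336 = 405790 + 336 = 406126.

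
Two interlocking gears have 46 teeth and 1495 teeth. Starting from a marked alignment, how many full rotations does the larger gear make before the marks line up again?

All finish a whole number of cycles simultaneously at t = LCM of the periods.
46 = 2 × 23
1495 = 5 × 13 × 23
LCM(46, 1495) = 2 × 5 × 13 × 23 = 2990.
Rotations for period 1495: 2990 / 1495 = 2.

2 rotations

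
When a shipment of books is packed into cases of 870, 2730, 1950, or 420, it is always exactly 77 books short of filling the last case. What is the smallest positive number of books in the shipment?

791623

Being 77 short of a full case of size k means N ≡ −77 (mod k), i.e. N + 77 is a multiple of each size.
870 = 2 × 3 × 5 × 29
2730 = 2 × 3 × 5 × 7 × 13
1950 = 2 × 3 × 5^2 × 13
420 = 2^2 × 3 × 5 × 7
LCM(870, 2730, 1950, 420) = 2^2 × 3 × 5^2 × 7 × 13 × 29 = 791700.
Smallest positive N is 791700 − 77 = 791623.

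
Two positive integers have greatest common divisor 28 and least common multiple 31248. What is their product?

874944

For any two positive integers, gcd × lcm = product = 28 × 31248 = 874944.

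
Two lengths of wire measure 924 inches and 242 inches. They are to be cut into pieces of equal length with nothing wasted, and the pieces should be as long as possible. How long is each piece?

The greatest length dividing all of 924 and 242 is their gcd.
924 = 2^2 × 3 × 7 × 11
242 = 2 × 11^2
gcd(924, 242) = 2 × 11 = 22.

22 inches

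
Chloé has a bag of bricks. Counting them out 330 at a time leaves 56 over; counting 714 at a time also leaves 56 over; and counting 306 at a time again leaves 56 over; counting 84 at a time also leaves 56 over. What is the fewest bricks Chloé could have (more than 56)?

N − 56 must be a common multiple of 330, 714, 306, and 84.
330 = 2 × 3 × 5 × 11
714 = 2 × 3 × 7 × 17
306 = 2 × 3^2 × 17
84 = 2^2 × 3 × 7
LCM(330, 714, 306, 84) = 2^2 × 3^2 × 5 × 7 × 11 × 17 = 235620.
Smallest N > 56 is LCM + 56 = 235620 + 56 = 235676.

235676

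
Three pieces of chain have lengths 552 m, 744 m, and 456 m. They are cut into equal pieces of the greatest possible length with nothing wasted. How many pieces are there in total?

73

Piece length = gcd(552, 744, 456).
552 = 2^3 × 3 × 23
744 = 2^3 × 3 × 31
456 = 2^3 × 3 × 19
gcd(552, 744, 456) = 2^3 × 3 = 24.
Total pieces = 552/24 + 744/24 + 456/24 = 23 + 31 + 19 = 73.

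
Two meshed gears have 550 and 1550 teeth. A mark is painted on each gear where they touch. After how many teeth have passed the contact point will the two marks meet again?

The first simultaneous occurrence is after LCM of the individual periods.
550 = 2 × 5^2 × 11
1550 = 2 × 5^2 × 31
LCM(550, 1550) = 2 × 5^2 × 11 × 31 = 17050.

17050 teeth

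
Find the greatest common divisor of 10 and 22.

2

10 = 2 × 5
22 = 2 × 11
gcd(10, 22) = 2.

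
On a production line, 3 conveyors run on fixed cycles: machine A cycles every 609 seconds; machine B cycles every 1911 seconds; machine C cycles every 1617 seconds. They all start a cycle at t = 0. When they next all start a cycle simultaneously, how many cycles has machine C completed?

377 cycles

All finish a whole number of cycles simultaneously at t = LCM of the periods.
609 = 3 × 7 × 29
1911 = 3 × 7^2 × 13
1617 = 3 × 7^2 × 11
LCM(609, 1911, 1617) = 3 × 7^2 × 11 × 13 × 29 = 609609.
Cycles for period 1617: 609609 / 1617 = 377.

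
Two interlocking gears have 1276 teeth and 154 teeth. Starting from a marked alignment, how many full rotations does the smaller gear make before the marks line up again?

58 rotations

All finish a whole number of cycles simultaneously at t = LCM of the periods.
1276 = 2^2 × 11 × 29
154 = 2 × 7 × 11
LCM(1276, 154) = 2^2 × 7 × 11 × 29 = 8932.
Rotations for period 154: 8932 / 154 = 58.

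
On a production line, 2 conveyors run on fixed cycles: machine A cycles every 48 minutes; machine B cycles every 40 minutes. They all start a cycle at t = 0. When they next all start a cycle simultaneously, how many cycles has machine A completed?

5 cycles

They are all back at their starting positions together after one LCM of the periods.
48 = 2^4 × 3
40 = 2^3 × 5
LCM(48, 40) = 2^4 × 3 × 5 = 240.
Cycles for period 48: 240 / 48 = 5.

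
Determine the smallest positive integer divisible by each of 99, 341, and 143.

99 = 3^2 × 11
341 = 11 × 31
143 = 11 × 13
LCM(99, 341, 143) = 3^2 × 11 × 13 × 31 = 39897.

39897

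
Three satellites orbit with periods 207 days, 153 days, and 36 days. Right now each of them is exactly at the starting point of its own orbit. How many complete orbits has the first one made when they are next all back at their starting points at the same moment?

68 orbits

They are all back at their starting positions together after one LCM of the periods.
207 = 3^2 × 23
153 = 3^2 × 17
36 = 2^2 × 3^2
LCM(207, 153, 36) = 2^2 × 3^2 × 17 × 23 = 14076.
Orbits for period 207: 14076 / 207 = 68.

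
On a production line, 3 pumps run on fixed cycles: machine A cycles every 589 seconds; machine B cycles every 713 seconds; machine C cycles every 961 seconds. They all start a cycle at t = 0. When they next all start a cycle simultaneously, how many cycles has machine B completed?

589 cycles

The first common completion time is the LCM of the periods.
589 = 19 × 31
713 = 23 × 31
961 = 31^2
LCM(589, 713, 961) = 19 × 23 × 31^2 = 419957.
Cycles for period 713: 419957 / 713 = 589.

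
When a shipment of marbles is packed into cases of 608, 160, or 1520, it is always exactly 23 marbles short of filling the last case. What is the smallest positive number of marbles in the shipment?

3017

Being 23 short of a full case of size k means N ≡ −23 (mod k), i.e. N + 23 is a multiple of each size.
608 = 2^5 × 19
160 = 2^5 × 5
1520 = 2^4 × 5 × 19
LCM(608, 160, 1520) = 2^5 × 5 × 19 = 3040.
Smallest positive N is 3040 − 23 = 3017.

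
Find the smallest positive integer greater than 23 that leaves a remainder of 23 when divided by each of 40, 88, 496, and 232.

N − 23 must be a common multiple of 40, 88, 496, and 232.
40 = 2^3 × 5
88 = 2^3 × 11
496 = 2^4 × 31
232 = 2^3 × 29
LCM(40, 88, 496, 232) = 2^4 × 5 × 11 × 29 × 31 = 791120.
Smallest N > 23 is LCM + 23 = 791120 + 23 = 791143.

791143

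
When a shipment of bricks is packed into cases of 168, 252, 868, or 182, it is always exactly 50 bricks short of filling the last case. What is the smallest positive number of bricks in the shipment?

Being 50 short of a full case of size k means N ≡ −50 (mod k), i.e. N + 50 is a multiple of each size.
168 = 2^3 × 3 × 7
252 = 2^2 × 3^2 × 7
868 = 2^2 × 7 × 31
182 = 2 × 7 × 13
LCM(168, 252, 868, 182) = 2^3 × 3^2 × 7 × 13 × 31 = 203112.
Smallest positive N is 203112 − 50 = 203062.

203062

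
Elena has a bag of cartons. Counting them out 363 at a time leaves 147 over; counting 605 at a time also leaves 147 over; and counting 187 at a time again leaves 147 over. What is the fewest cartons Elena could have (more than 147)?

31002

N − 147 must be a common multiple of 363, 605, and 187.
363 = 3 × 11^2
605 = 5 × 11^2
187 = 11 × 17
LCM(363, 605, 187) = 3 × 5 × 11^2 × 17 = 30855.
Smallest N > 147 is LCM + 147 = 30855 + 147 = 31002.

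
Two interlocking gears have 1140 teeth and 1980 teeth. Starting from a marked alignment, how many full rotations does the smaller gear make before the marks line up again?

All finish a whole number of cycles simultaneously at t = LCM of the periods.
1140 = 2^2 × 3 × 5 × 19
1980 = 2^2 × 3^2 × 5 × 11
LCM(1140, 1980) = 2^2 × 3^2 × 5 × 11 × 19 = 37620.
Rotations for period 1140: 37620 / 1140 = 33.

33 rotations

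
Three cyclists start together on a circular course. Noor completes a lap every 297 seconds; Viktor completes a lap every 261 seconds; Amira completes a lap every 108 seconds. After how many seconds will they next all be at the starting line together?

They coincide at every common multiple of the periods; the first is the LCM.
297 = 3^3 × 11
261 = 3^2 × 29
108 = 2^2 × 3^3
LCM(297, 261, 108) = 2^2 × 3^3 × 11 × 29 = 34452.

34452 seconds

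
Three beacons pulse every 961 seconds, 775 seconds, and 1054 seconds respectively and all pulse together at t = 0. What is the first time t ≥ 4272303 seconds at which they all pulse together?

Joint pulses occur at multiples of LCM(961, 775, 1054).
961 = 31^2
775 = 5^2 × 31
1054 = 2 × 17 × 31
LCM(961, 775, 1054) = 2 × 5^2 × 17 × 31^2 = 816850.
Smallest multiple of 816850 that is ≥ 4272303: ⌈4272303/816850⌉ × 816850 = 6 × 816850 = 4901100.

4901100 seconds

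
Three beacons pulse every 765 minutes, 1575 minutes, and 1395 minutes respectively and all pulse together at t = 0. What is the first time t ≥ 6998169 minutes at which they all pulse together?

Joint pulses occur at multiples of LCM(765, 1575, 1395).
765 = 3^2 × 5 × 17
1575 = 3^2 × 5^2 × 7
1395 = 3^2 × 5 × 31
LCM(765, 1575, 1395) = 3^2 × 5^2 × 7 × 17 × 31 = 830025.
Smallest multiple of 830025 that is ≥ 6998169: ⌈6998169/830025⌉ × 830025 = 9 × 830025 = 7470225.

7470225 minutes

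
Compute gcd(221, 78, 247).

221 = 13 × 17
78 = 2 × 3 × 13
247 = 13 × 19
gcd(221, 78, 247) = 13.

13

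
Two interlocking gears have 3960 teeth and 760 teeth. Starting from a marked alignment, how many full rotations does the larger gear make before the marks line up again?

19 rotations

They are all back at their starting positions together after one LCM of the periods.
3960 = 2^3 × 3^2 × 5 × 11
760 = 2^3 × 5 × 19
LCM(3960, 760) = 2^3 × 3^2 × 5 × 11 × 19 = 75240.
Rotations for period 3960: 75240 / 3960 = 19.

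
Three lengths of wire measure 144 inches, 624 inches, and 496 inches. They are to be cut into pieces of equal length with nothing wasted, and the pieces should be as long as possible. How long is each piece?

Each piece length must divide every original length, so the longest possible is gcd(144, 624, 496).
144 = 2^4 × 3^2
624 = 2^4 × 3 × 13
496 = 2^4 × 31
gcd(144, 624, 496) = 2^4 = 16.

16 inches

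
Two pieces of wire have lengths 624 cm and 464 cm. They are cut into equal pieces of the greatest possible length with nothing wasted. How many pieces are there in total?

Piece length = gcd(624, 464).
624 = 2^4 × 3 × 13
464 = 2^4 × 29
gcd(624, 464) = 2^4 = 16.
Total pieces = 624/16 + 464/16 = 39 + 29 = 68.

68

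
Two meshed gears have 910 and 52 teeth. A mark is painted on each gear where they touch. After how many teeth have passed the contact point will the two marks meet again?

1820 teeth

The first simultaneous occurrence is after LCM of the individual periods.
910 = 2 × 5 × 7 × 13
52 = 2^2 × 13
LCM(910, 52) = 2^2 × 5 × 7 × 13 = 1820.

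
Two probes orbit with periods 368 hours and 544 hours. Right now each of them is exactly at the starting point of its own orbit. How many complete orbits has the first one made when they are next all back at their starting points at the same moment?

All finish a whole number of cycles simultaneously at t = LCM of the periods.
368 = 2^4 × 23
544 = 2^5 × 17
LCM(368, 544) = 2^5 × 17 × 23 = 12512.
Orbits for period 368: 12512 / 368 = 34.

34 orbits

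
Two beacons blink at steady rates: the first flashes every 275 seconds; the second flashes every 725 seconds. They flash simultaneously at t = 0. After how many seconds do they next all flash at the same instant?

7975 seconds

The first simultaneous occurrence is after LCM of the individual periods.
275 = 5^2 × 11
725 = 5^2 × 29
LCM(275, 725) = 5^2 × 11 × 29 = 7975.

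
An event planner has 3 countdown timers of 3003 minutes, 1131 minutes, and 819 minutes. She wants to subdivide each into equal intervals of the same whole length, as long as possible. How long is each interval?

39 minutes

The interval must divide each timer length; the longest such is the gcd.
3003 = 3 × 7 × 11 × 13
1131 = 3 × 13 × 29
819 = 3^2 × 7 × 13
gcd(3003, 1131, 819) = 3 × 13 = 39.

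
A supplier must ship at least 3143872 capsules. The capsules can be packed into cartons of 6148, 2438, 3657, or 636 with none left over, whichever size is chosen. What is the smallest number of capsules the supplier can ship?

3393696

The number of capsules must be a common multiple of 6148, 2438, 3657, and 636, so a multiple of their LCM.
6148 = 2^2 × 29 × 53
2438 = 2 × 23 × 53
3657 = 3 × 23 × 53
636 = 2^2 × 3 × 53
LCM(6148, 2438, 3657, 636) = 2^2 × 3 × 23 × 29 × 53 = 424212.
Smallest multiple of 424212 that is ≥ 3143872: ⌈3143872/424212⌉ × 424212 = 8 × 424212 = 3393696.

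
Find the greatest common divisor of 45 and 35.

5

45 = 3^2 × 5
35 = 5 × 7
gcd(45, 35) = 5.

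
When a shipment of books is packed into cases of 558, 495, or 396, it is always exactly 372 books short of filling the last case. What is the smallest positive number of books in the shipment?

61008

Being 372 short of a full case of size k means N ≡ −372 (mod k), i.e. N + 372 is a multiple of each size.
558 = 2 × 3^2 × 31
495 = 3^2 × 5 × 11
396 = 2^2 × 3^2 × 11
LCM(558, 495, 396) = 2^2 × 3^2 × 5 × 11 × 31 = 61380.
Smallest positive N is 61380 − 372 = 61008.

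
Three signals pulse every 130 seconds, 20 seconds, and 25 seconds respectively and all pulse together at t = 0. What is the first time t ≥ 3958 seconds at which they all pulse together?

Joint pulses occur at multiples of LCM(130, 20, 25).
130 = 2 × 5 × 13
20 = 2^2 × 5
25 = 5^2
LCM(130, 20, 25) = 2^2 × 5^2 × 13 = 1300.
Smallest multiple of 1300 that is ≥ 3958: ⌈3958/1300⌉ × 1300 = 4 × 1300 = 5200.

5200 seconds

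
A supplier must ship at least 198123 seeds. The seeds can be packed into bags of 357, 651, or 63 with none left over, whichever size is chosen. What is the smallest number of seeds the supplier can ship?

199206

The number of seeds must be a common multiple of 357, 651, and 63, so a multiple of their LCM.
357 = 3 × 7 × 17
651 = 3 × 7 × 31
63 = 3^2 × 7
LCM(357, 651, 63) = 3^2 × 7 × 17 × 31 = 33201.
Smallest multiple of 33201 that is ≥ 198123: ⌈198123/33201⌉ × 33201 = 6 × 33201 = 199206.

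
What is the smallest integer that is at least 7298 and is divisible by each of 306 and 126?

8568

The integer must be a common multiple of 306 and 126, so a multiple of their LCM.
306 = 2 × 3^2 × 17
126 = 2 × 3^2 × 7
LCM(306, 126) = 2 × 3^2 × 7 × 17 = 2142.
Smallest multiple of 2142 that is ≥ 7298: ⌈7298/2142⌉ × 2142 = 4 × 2142 = 8568.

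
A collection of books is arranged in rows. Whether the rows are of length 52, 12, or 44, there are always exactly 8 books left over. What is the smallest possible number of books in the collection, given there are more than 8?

1724

N − 8 must be a common multiple of 52, 12, and 44.
52 = 2^2 × 13
12 = 2^2 × 3
44 = 2^2 × 11
LCM(52, 12, 44) = 2^2 × 3 × 11 × 13 = 1716.
Smallest N > 8 is LCM + 8 = 1716 + 8 = 1724.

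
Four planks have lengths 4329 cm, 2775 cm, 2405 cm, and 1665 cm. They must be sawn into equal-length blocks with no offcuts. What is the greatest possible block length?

37 cm

The block length must divide every plank, so the greatest is gcd(4329, 2775, 2405, 1665).
4329 = 3^2 × 13 × 37
2775 = 3 × 5^2 × 37
2405 = 5 × 13 × 37
1665 = 3^2 × 5 × 37
gcd(4329, 2775, 2405, 1665) = 37.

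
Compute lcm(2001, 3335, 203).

2001 = 3 × 23 × 29
3335 = 5 × 23 × 29
203 = 7 × 29
LCM(2001, 3335, 203) = 3 × 5 × 7 × 23 × 29 = 70035.

70035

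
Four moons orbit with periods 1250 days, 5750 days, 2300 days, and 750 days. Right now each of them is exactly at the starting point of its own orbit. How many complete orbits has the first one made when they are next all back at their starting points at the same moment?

All finish a whole number of cycles simultaneously at t = LCM of the periods.
1250 = 2 × 5^4
5750 = 2 × 5^3 × 23
2300 = 2^2 × 5^2 × 23
750 = 2 × 3 × 5^3
LCM(1250, 5750, 2300, 750) = 2^2 × 3 × 5^4 × 23 = 172500.
Orbits for period 1250: 172500 / 1250 = 138.

138 orbits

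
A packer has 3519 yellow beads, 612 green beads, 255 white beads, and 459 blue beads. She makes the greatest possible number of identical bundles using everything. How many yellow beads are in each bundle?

Number of bundles = gcd(3519, 612, 255, 459).
3519 = 3^2 × 17 × 23
612 = 2^2 × 3^2 × 17
255 = 3 × 5 × 17
459 = 3^3 × 17
gcd(3519, 612, 255, 459) = 3 × 17 = 51.
yellow beads per bundle = 3519 / 51 = 69.

69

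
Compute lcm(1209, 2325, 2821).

211575

1209 = 3 × 13 × 31
2325 = 3 × 5^2 × 31
2821 = 7 × 13 × 31
LCM(1209, 2325, 2821) = 3 × 5^2 × 7 × 13 × 31 = 211575.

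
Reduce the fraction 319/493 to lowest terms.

11/17

319 = 11 × 29
493 = 17 × 29
gcd(319, 493) = 29.
Divide numerator and denominator by 29: 319/493 = 11/17.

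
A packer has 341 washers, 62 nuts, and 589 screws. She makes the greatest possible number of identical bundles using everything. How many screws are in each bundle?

Number of bundles = gcd(341, 62, 589).
341 = 11 × 31
62 = 2 × 31
589 = 19 × 31
gcd(341, 62, 589) = 31.
screws per bundle = 589 / 31 = 19.

19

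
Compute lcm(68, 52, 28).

6188

68 = 2^2 × 17
52 = 2^2 × 13
28 = 2^2 × 7
LCM(68, 52, 28) = 2^2 × 7 × 13 × 17 = 6188.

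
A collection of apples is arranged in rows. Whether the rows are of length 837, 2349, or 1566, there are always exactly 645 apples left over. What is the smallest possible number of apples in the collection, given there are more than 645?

146283

N − 645 must be a common multiple of 837, 2349, and 1566.
837 = 3^3 × 31
2349 = 3^4 × 29
1566 = 2 × 3^3 × 29
LCM(837, 2349, 1566) = 2 × 3^4 × 29 × 31 = 145638.
Smallest N > 645 is LCM + 645 = 145638 + 645 = 146283.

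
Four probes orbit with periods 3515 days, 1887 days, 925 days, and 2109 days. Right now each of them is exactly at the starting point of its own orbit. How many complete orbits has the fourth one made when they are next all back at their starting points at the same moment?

425 orbits

The first common completion time is the LCM of the periods.
3515 = 5 × 19 × 37
1887 = 3 × 17 × 37
925 = 5^2 × 37
2109 = 3 × 19 × 37
LCM(3515, 1887, 925, 2109) = 3 × 5^2 × 17 × 19 × 37 = 896325.
Orbits for period 2109: 896325 / 2109 = 425.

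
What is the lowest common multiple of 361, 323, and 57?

18411

361 = 19^2
323 = 17 × 19
57 = 3 × 19
LCM(361, 323, 57) = 3 × 17 × 19^2 = 18411.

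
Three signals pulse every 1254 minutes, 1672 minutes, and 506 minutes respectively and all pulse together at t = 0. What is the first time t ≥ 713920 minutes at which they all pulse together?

Joint pulses occur at multiples of LCM(1254, 1672, 506).
1254 = 2 × 3 × 11 × 19
1672 = 2^3 × 11 × 19
506 = 2 × 11 × 23
LCM(1254, 1672, 506) = 2^3 × 3 × 11 × 19 × 23 = 115368.
Smallest multiple of 115368 that is ≥ 713920: ⌈713920/115368⌉ × 115368 = 7 × 115368 = 807576.

807576 minutes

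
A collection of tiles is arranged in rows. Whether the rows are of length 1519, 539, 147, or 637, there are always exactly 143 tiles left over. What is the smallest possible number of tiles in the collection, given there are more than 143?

N − 143 must be a common multiple of 1519, 539, 147, and 637.
1519 = 7^2 × 31
539 = 7^2 × 11
147 = 3 × 7^2
637 = 7^2 × 13
LCM(1519, 539, 147, 637) = 3 × 7^2 × 11 × 13 × 31 = 651651.
Smallest N > 143 is LCM + 143 = 651651 + 143 = 651794.

651794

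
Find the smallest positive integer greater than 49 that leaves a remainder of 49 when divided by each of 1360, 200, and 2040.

N − 49 must be a common multiple of 1360, 200, and 2040.
1360 = 2^4 × 5 × 17
200 = 2^3 × 5^2
2040 = 2^3 × 3 × 5 × 17
LCM(1360, 200, 2040) = 2^4 × 3 × 5^2 × 17 = 20400.
Smallest N > 49 is LCM + 49 = 20400 + 49 = 20449.

20449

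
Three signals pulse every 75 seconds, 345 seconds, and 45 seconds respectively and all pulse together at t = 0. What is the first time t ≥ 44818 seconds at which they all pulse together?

46575 seconds

Joint pulses occur at multiples of LCM(75, 345, 45).
75 = 3 × 5^2
345 = 3 × 5 × 23
45 = 3^2 × 5
LCM(75, 345, 45) = 3^2 × 5^2 × 23 = 5175.
Smallest multiple of 5175 that is ≥ 44818: ⌈44818/5175⌉ × 5175 = 9 × 5175 = 46575.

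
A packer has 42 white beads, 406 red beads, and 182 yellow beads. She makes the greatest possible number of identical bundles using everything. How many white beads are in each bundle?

Number of bundles = gcd(42, 406, 182).
42 = 2 × 3 × 7
406 = 2 × 7 × 29
182 = 2 × 7 × 13
gcd(42, 406, 182) = 2 × 7 = 14.
white beads per bundle = 42 / 14 = 3.

3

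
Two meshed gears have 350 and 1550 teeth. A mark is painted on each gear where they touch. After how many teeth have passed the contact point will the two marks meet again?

10850 teeth

We need the least common multiple of the intervals.
350 = 2 × 5^2 × 7
1550 = 2 × 5^2 × 31
LCM(350, 1550) = 2 × 5^2 × 7 × 31 = 10850.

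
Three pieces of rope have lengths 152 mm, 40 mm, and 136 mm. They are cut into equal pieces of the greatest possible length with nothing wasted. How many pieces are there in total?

Piece length = gcd(152, 40, 136).
152 = 2^3 × 19
40 = 2^3 × 5
136 = 2^3 × 17
gcd(152, 40, 136) = 2^3 = 8.
Total pieces = 152/8 + 40/8 + 136/8 = 19 + 5 + 17 = 41.

41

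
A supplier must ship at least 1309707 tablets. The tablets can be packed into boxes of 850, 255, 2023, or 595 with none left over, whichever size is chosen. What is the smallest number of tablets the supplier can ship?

The number of tablets must be a common multiple of 850, 255, 2023, and 595, so a multiple of their LCM.
850 = 2 × 5^2 × 17
255 = 3 × 5 × 17
2023 = 7 × 17^2
595 = 5 × 7 × 17
LCM(850, 255, 2023, 595) = 2 × 3 × 5^2 × 7 × 17^2 = 303450.
Smallest multiple of 303450 that is ≥ 1309707: ⌈1309707/303450⌉ × 303450 = 5 × 303450 = 1517250.

1517250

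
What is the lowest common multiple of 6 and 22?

66

6 = 2 × 3
22 = 2 × 11
LCM(6, 22) = 2 × 3 × 11 = 66.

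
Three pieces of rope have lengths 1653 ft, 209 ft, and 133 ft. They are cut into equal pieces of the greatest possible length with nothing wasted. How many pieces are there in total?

Piece length = gcd(1653, 209, 133).
1653 = 3 × 19 × 29
209 = 11 × 19
133 = 7 × 19
gcd(1653, 209, 133) = 19.
Total pieces = 1653/19 + 209/19 + 133/19 = 87 + 11 + 7 = 105.

105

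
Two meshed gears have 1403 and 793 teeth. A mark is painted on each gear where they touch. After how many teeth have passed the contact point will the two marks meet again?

18239 teeth

The first simultaneous occurrence is after LCM of the individual periods.
1403 = 23 × 61
793 = 13 × 61
LCM(1403, 793) = 13 × 23 × 61 = 18239.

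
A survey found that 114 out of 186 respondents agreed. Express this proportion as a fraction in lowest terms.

114 = 2 × 3 × 19
186 = 2 × 3 × 31
gcd(114, 186) = 2 × 3 = 6.
Divide numerator and denominator by 6: 114/186 = 19/31.

19/31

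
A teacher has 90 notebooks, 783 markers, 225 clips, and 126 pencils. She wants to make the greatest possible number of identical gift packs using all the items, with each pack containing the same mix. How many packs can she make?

9 packs

The pack count must divide each quantity, so the greatest is gcd(90, 783, 225, 126).
90 = 2 × 3^2 × 5
783 = 3^3 × 29
225 = 3^2 × 5^2
126 = 2 × 3^2 × 7
gcd(90, 783, 225, 126) = 3^2 = 9.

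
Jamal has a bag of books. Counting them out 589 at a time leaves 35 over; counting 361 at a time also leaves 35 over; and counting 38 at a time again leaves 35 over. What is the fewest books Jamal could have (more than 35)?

N − 35 must be a common multiple of 589, 361, and 38.
589 = 19 × 31
361 = 19^2
38 = 2 × 19
LCM(589, 361, 38) = 2 × 19^2 × 31 = 22382.
Smallest N > 35 is LCM + 35 = 22382 + 35 = 22417.

22417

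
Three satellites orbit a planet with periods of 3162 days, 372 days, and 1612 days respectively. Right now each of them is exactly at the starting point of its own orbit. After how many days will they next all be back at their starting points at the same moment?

They coincide at every common multiple of the periods; the first is the LCM.
3162 = 2 × 3 × 17 × 31
372 = 2^2 × 3 × 31
1612 = 2^2 × 13 × 31
LCM(3162, 372, 1612) = 2^2 × 3 × 13 × 17 × 31 = 82212.

82212 days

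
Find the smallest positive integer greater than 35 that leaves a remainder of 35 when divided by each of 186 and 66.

N − 35 must be a common multiple of 186 and 66.
186 = 2 × 3 × 31
66 = 2 × 3 × 11
LCM(186, 66) = 2 × 3 × 11 × 31 = 2046.
Smallest N > 35 is LCM + 35 = 2046 + 35 = 2081.

2081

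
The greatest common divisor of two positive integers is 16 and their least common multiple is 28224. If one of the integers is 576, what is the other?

784

For two integers, gcd × lcm = product, so the other is (16 × 28224) / 576 = 451584 / 576 = 784.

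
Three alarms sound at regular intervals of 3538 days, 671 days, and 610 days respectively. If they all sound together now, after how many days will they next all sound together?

194590 days

The first simultaneous occurrence is after LCM of the individual periods.
3538 = 2 × 29 × 61
671 = 11 × 61
610 = 2 × 5 × 61
LCM(3538, 671, 610) = 2 × 5 × 11 × 29 × 61 = 194590.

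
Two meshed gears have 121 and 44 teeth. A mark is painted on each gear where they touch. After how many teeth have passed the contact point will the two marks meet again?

They coincide at every common multiple of the periods; the first is the LCM.
121 = 11^2
44 = 2^2 × 11
LCM(121, 44) = 2^2 × 11^2 = 484.

484 teeth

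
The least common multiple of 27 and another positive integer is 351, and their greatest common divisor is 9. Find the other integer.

gcd × lcm = product of the two integers, so the other integer is (9 × 351) / 27 = 117.

117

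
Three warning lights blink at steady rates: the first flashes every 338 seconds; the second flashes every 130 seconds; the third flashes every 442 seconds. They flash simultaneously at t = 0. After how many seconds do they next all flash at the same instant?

28730 seconds

They coincide at every common multiple of the periods; the first is the LCM.
338 = 2 × 13^2
130 = 2 × 5 × 13
442 = 2 × 13 × 17
LCM(338, 130, 442) = 2 × 5 × 13^2 × 17 = 28730.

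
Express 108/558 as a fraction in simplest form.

108 = 2^2 × 3^3
558 = 2 × 3^2 × 31
gcd(108, 558) = 2 × 3^2 = 18.
Divide numerator and denominator by 18: 108/558 = 6/31.

6/31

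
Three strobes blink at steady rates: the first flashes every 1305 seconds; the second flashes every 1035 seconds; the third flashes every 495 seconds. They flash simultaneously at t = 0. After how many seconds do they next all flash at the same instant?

330165 seconds

We need the least common multiple of the intervals.
1305 = 3^2 × 5 × 29
1035 = 3^2 × 5 × 23
495 = 3^2 × 5 × 11
LCM(1305, 1035, 495) = 3^2 × 5 × 11 × 23 × 29 = 330165.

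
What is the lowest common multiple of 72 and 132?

792

72 = 2^3 × 3^2
132 = 2^2 × 3 × 11
LCM(72, 132) = 2^3 × 3^2 × 11 = 792.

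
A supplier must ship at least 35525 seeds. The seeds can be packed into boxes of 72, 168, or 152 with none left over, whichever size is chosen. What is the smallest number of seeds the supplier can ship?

The number of seeds must be a common multiple of 72, 168, and 152, so a multiple of their LCM.
72 = 2^3 × 3^2
168 = 2^3 × 3 × 7
152 = 2^3 × 19
LCM(72, 168, 152) = 2^3 × 3^2 × 7 × 19 = 9576.
Smallest multiple of 9576 that is ≥ 35525: ⌈35525/9576⌉ × 9576 = 4 × 9576 = 38304.

38304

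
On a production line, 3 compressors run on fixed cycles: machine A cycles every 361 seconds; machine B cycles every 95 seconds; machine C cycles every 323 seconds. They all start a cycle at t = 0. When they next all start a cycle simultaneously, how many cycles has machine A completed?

85 cycles

They are all back at their starting positions together after one LCM of the periods.
361 = 19^2
95 = 5 × 19
323 = 17 × 19
LCM(361, 95, 323) = 5 × 17 × 19^2 = 30685.
Cycles for period 361: 30685 / 361 = 85.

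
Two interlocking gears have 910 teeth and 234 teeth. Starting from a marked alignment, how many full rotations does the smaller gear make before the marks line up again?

The first common completion time is the LCM of the periods.
910 = 2 × 5 × 7 × 13
234 = 2 × 3^2 × 13
LCM(910, 234) = 2 × 3^2 × 5 × 7 × 13 = 8190.
Rotations for period 234: 8190 / 234 = 35.

35 rotations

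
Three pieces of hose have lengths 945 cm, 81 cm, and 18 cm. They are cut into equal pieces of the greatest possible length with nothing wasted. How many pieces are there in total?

Piece length = gcd(945, 81, 18).
945 = 3^3 × 5 × 7
81 = 3^4
18 = 2 × 3^2
gcd(945, 81, 18) = 3^2 = 9.
Total pieces = 945/9 + 81/9 + 18/9 = 105 + 9 + 2 = 116.

116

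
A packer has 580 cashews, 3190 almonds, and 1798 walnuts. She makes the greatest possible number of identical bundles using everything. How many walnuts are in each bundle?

31

Number of bundles = gcd(580, 3190, 1798).
580 = 2^2 × 5 × 29
3190 = 2 × 5 × 11 × 29
1798 = 2 × 29 × 31
gcd(580, 3190, 1798) = 2 × 29 = 58.
walnuts per bundle = 1798 / 58 = 31.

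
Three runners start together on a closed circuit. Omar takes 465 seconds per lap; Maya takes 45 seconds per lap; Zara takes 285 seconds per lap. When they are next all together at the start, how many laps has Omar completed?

All finish a whole number of cycles simultaneously at t = LCM of the periods.
465 = 3 × 5 × 31
45 = 3^2 × 5
285 = 3 × 5 × 19
LCM(465, 45, 285) = 3^2 × 5 × 19 × 31 = 26505.
Laps for period 465: 26505 / 465 = 57.

57 laps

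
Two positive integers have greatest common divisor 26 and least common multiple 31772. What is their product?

For any two positive integers, gcd × lcm = product = 26 × 31772 = 826072.

826072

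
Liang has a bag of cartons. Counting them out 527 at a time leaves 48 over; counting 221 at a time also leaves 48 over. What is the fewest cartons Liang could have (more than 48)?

N − 48 must be a common multiple of 527 and 221.
527 = 17 × 31
221 = 13 × 17
LCM(527, 221) = 13 × 17 × 31 = 6851.
Smallest N > 48 is LCM + 48 = 6851 + 48 = 6899.

6899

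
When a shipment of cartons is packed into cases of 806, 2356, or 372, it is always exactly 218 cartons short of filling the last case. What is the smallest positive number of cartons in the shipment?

Being 218 short of a full case of size k means N ≡ −218 (mod k), i.e. N + 218 is a multiple of each size.
806 = 2 × 13 × 31
2356 = 2^2 × 19 × 31
372 = 2^2 × 3 × 31
LCM(806, 2356, 372) = 2^2 × 3 × 13 × 19 × 31 = 91884.
Smallest positive N is 91884 − 218 = 91666.

91666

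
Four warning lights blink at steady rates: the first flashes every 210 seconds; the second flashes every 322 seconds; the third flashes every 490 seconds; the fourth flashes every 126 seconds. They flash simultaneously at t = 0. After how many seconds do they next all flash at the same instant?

101430 seconds

The first simultaneous occurrence is after LCM of the individual periods.
210 = 2 × 3 × 5 × 7
322 = 2 × 7 × 23
490 = 2 × 5 × 7^2
126 = 2 × 3^2 × 7
LCM(210, 322, 490, 126) = 2 × 3^2 × 5 × 7^2 × 23 = 101430.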